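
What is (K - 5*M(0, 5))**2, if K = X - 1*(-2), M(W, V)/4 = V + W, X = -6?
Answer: 10816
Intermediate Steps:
M(W, V) = 4*V + 4*W (M(W, V) = 4*(V + W) = 4*V + 4*W)
K = -4 (K = -6 - 1*(-2) = -6 + 2 = -4)
(K - 5*M(0, 5))**2 = (-4 - 5*(4*5 + 4*0))**2 = (-4 - 5*(20 + 0))**2 = (-4 - 5*20)**2 = (-4 - 100)**2 = (-104)**2 = 10816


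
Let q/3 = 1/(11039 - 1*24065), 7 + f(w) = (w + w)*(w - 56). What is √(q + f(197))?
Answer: √1047225586966/4342 ≈ 235.68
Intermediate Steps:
f(w) = -7 + 2*w*(-56 + w) (f(w) = -7 + (w + w)*(w - 56) = -7 + (2*w)*(-56 + w) = -7 + 2*w*(-56 + w))
q = -1/4342 (q = 3/(11039 - 1*24065) = 3/(11039 - 24065) = 3/(-13026) = 3*(-1/13026) = -1/4342 ≈ -0.00023031)
√(q + f(197)) = √(-1/4342 + (-7 - 112*197 + 2*197²)) = √(-1/4342 + (-7 - 22064 + 2*38809)) = √(-1/4342 + (-7 - 22064 + 77618)) = √(-1/4342 + 55547) = √(241185073/4342) = √1047225586966/4342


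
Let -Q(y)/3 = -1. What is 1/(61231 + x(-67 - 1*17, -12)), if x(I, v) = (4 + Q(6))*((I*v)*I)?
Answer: -1/531473 ≈ -1.8816e-6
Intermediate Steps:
Q(y) = 3 (Q(y) = -3*(-1) = 3)
x(I, v) = 7*v*I² (x(I, v) = (4 + 3)*((I*v)*I) = 7*(v*I²) = 7*v*I²)
1/(61231 + x(-67 - 1*17, -12)) = 1/(61231 + 7*(-12)*(-67 - 1*17)²) = 1/(61231 + 7*(-12)*(-67 - 17)²) = 1/(61231 + 7*(-12)*(-84)²) = 1/(61231 + 7*(-12)*7056) = 1/(61231 - 592704) = 1/(-531473) = -1/531473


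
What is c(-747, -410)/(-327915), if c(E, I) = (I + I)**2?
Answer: -134480/65583 ≈ -2.0505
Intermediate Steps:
c(E, I) = 4*I**2 (c(E, I) = (2*I)**2 = 4*I**2)
c(-747, -410)/(-327915) = (4*(-410)**2)/(-327915) = (4*168100)*(-1/327915) = 672400*(-1/327915) = -134480/65583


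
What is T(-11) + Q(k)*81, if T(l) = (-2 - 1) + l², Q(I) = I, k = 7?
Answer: 685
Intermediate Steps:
T(l) = -3 + l²
T(-11) + Q(k)*81 = (-3 + (-11)²) + 7*81 = (-3 + 121) + 567 = 118 + 567 = 685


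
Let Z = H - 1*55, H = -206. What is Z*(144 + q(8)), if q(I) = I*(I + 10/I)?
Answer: -56898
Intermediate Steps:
Z = -261 (Z = -206 - 1*55 = -206 - 55 = -261)
Z*(144 + q(8)) = -261*(144 + (10 + 8²)) = -261*(144 + (10 + 64)) = -261*(144 + 74) = -261*218 = -56898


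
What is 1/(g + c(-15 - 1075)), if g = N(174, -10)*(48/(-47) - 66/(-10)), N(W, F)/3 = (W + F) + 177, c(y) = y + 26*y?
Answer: -235/5574897 ≈ -4.2153e-5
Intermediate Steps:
c(y) = 27*y
N(W, F) = 531 + 3*F + 3*W (N(W, F) = 3*((W + F) + 177) = 3*((F + W) + 177) = 3*(177 + F + W) = 531 + 3*F + 3*W)
g = 1341153/235 (g = (531 + 3*(-10) + 3*174)*(48/(-47) - 66/(-10)) = (531 - 30 + 522)*(48*(-1/47) - 66*(-⅒)) = 1023*(-48/47 + 33/5) = 1023*(1311/235) = 1341153/235 ≈ 5707.0)
1/(g + c(-15 - 1075)) = 1/(1341153/235 + 27*(-15 - 1075)) = 1/(1341153/235 + 27*(-1090)) = 1/(1341153/235 - 29430) = 1/(-5574897/235) = -235/5574897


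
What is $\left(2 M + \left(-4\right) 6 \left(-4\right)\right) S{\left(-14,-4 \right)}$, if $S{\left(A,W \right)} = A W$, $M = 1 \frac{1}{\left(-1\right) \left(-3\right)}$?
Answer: $\frac{16240}{3} \approx 5413.3$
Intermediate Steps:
$M = \frac{1}{3}$ ($M = 1 \cdot \frac{1}{3} = \frac{1}{3} \approx 0.33333$)
$\left(2 M + \left(-4\right) 6 \left(-4\right)\right) S{\left(-14,-4 \right)} = \left(2 \cdot \frac{1}{3} + \left(-4\right) 6 \left(-4\right)\right) \left(\left(-14\right) \left(-4\right)\right) = \left(\frac{2}{3} - -96\right) 56 = \left(\frac{2}{3} + 96\right) 56 = \frac{290}{3} \cdot 56 = \frac{16240}{3}$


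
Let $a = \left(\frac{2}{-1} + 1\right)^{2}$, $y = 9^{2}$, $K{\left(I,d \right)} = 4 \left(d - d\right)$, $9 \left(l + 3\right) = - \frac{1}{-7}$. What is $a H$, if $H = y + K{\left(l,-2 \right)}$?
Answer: $81$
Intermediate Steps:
$l = - \frac{188}{63}$ ($l = -3 + \frac{\left(-1\right) \frac{1}{-7}}{9} = -3 + \frac{\left(-1\right) \left(- \frac{1}{7}\right)}{9} = -3 + \frac{1}{9} \cdot \frac{1}{7} = -3 + \frac{1}{63} = - \frac{188}{63} \approx -2.9841$)
$K{\left(I,d \right)} = 0$ ($K{\left(I,d \right)} = 4 \cdot 0 = 0$)
$y = 81$
$H = 81$ ($H = 81 + 0 = 81$)
$a = 1$ ($a = \left(2 \left(-1\right) + 1\right)^{2} = \left(-2 + 1\right)^{2} = \left(-1\right)^{2} = 1$)
$a H = 1 \cdot 81 = 81$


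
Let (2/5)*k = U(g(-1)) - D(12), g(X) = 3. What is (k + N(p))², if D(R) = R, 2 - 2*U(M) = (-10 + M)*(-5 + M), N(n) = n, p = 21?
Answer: 576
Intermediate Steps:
U(M) = 1 - (-10 + M)*(-5 + M)/2
k = -45 (k = 5*((-24 - ½*3² + (15/2)*3) - 1*12)/2 = 5*((-24 - ½*9 + 45/2) - 12)/2 = 5*((-24 - 9/2 + 45/2) - 12)/2 = 5*(-6 - 12)/2 = (5/2)*(-18) = -45)
(k + N(p))² = (-45 + 21)² = (-24)² = 576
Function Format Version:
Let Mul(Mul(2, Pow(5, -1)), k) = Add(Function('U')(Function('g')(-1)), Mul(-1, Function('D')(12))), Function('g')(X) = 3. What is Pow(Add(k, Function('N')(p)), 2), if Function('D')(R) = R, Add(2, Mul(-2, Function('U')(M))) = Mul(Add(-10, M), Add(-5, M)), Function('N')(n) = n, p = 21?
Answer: 576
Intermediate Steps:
Function('U')(M) = Add(1, Mul(Rational(-1, 2), Add(-10, M), Add(-5, M))) (Function('U')(M) = Add(1, Mul(Rational(-1, 2), Mul(Add(-10, M), Add(-5, M)))) = Add(1, Mul(Rational(-1, 2), Add(-10, M), Add(-5, M))))
k = -45 (k = Mul(Rational(5, 2), Add(Add(-24, Mul(Rational(-1, 2), Pow(3, 2)), Mul(Rational(15, 2), 3)), Mul(-1, 12))) = Mul(Rational(5, 2), Add(Add(-24, Mul(Rational(-1, 2), 9), Rational(45, 2)), -12)) = Mul(Rational(5, 2), Add(Add(-24, Rational(-9, 2), Rational(45, 2)), -12)) = Mul(Rational(5, 2), Add(-6, -12)) = Mul(Rational(5, 2), -18) = -45)
Pow(Add(k, Function('N')(p)), 2) = Pow(Add(-45, 21), 2) = Pow(-24, 2) = 576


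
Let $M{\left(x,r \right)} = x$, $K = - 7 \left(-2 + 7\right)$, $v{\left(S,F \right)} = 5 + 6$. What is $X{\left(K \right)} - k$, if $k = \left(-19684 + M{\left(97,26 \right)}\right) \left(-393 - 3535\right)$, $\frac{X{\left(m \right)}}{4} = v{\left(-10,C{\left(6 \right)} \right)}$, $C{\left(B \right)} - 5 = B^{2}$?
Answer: $-76937692$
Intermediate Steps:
$C{\left(B \right)} = 5 + B^{2}$
$v{\left(S,F \right)} = 11$
$K = -35$ ($K = \left(-7\right) 5 = -35$)
$X{\left(m \right)} = 44$ ($X{\left(m \right)} = 4 \cdot 11 = 44$)
$k = 76937736$ ($k = \left(-19684 + 97\right) \left(-393 - 3535\right) = \left(-19587\right) \left(-3928\right) = 76937736$)
$X{\left(K \right)} - k = 44 - 76937736 = -76937692$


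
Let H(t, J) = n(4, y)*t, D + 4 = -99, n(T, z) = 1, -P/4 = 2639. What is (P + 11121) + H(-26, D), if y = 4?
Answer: 539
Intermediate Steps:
P = -10556 (P = -4*2639 = -10556)
D = -103 (D = -4 - 99 = -103)
H(t, J) = t (H(t, J) = 1*t = t)
(P + 11121) + H(-26, D) = (-10556 + 11121) - 26 = 565 - 26 = 539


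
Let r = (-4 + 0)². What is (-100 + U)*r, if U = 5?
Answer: -1520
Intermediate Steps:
r = 16 (r = (-4)² = 16)
(-100 + U)*r = (-100 + 5)*16 = -95*16 = -1520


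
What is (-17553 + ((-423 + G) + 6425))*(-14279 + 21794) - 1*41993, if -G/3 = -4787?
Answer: 21075157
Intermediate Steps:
G = 14361 (G = -3*(-4787) = 14361)
(-17553 + ((-423 + G) + 6425))*(-14279 + 21794) - 1*41993 = (-17553 + ((-423 + 14361) + 6425))*(-14279 + 21794) - 1*41993 = (-17553 + (13938 + 6425))*7515 - 41993 = (-17553 + 20363)*7515 - 41993 = 2810*7515 - 41993 = 21117150 - 41993 = 21075157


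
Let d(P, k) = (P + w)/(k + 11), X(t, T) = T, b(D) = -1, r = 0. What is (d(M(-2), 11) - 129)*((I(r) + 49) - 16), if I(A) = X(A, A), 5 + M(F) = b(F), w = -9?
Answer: -8559/2 ≈ -4279.5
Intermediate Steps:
M(F) = -6 (M(F) = -5 - 1 = -6)
d(P, k) = (-9 + P)/(11 + k) (d(P, k) = (P - 9)/(k + 11) = (-9 + P)/(11 + k))
I(A) = A
(d(M(-2), 11) - 129)*((I(r) + 49) - 16) = ((-9 - 6)/(11 + 11) - 129)*((0 + 49) - 16) = (-15/22 - 129)*(49 - 16) = ((1/22)*(-15) - 129)*33 = (-15/22 - 129)*33 = -2853/22*33 = -8559/2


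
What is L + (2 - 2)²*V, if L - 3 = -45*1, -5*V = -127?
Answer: -42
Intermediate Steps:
V = 127/5 (V = -⅕*(-127) = 127/5 ≈ 25.400)
L = -42 (L = 3 - 45*1 = 3 - 45 = -42)
L + (2 - 2)²*V = -42 + (2 - 2)²*(127/5) = -42 + 0²*(127/5) = -42 + 0*(127/5) = -42 + 0 = -42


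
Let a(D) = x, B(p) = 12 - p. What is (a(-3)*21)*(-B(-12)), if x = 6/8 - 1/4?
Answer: -252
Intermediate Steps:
x = ½ (x = 6*(⅛) - 1*¼ = ¾ - ¼ = ½ ≈ 0.50000)
a(D) = ½
(a(-3)*21)*(-B(-12)) = ((½)*21)*(-(12 - 1*(-12))) = 21*(-(12 + 12))/2 = 21*(-1*24)/2 = (21/2)*(-24) = -252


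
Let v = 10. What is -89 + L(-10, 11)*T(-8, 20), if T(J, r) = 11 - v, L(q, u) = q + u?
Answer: -88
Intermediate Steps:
T(J, r) = 1 (T(J, r) = 11 - 1*10 = 11 - 10 = 1)
-89 + L(-10, 11)*T(-8, 20) = -89 + (-10 + 11)*1 = -89 + 1*1 = -89 + 1 = -88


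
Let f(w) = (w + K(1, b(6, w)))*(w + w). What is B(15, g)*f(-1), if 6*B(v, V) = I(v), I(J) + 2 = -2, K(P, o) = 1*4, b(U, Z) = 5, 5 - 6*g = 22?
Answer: 4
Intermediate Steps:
g = -17/6 (g = ⅚ - ⅙*22 = ⅚ - 11/3 = -17/6 ≈ -2.8333)
K(P, o) = 4
I(J) = -4 (I(J) = -2 - 2 = -4)
B(v, V) = -⅔ (B(v, V) = (⅙)*(-4) = -⅔)
f(w) = 2*w*(4 + w) (f(w) = (w + 4)*(w + w) = (4 + w)*(2*w) = 2*w*(4 + w))
B(15, g)*f(-1) = -4*(-1)*(4 - 1)/3 = -4*(-1)*3/3 = -⅔*(-6) = 4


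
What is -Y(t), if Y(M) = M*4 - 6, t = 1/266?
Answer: 796/133 ≈ 5.9850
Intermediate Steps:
t = 1/266 ≈ 0.0037594
Y(M) = -6 + 4*M (Y(M) = 4*M - 6 = -6 + 4*M)
-Y(t) = -(-6 + 4*(1/266)) = -(-6 + 2/133) = -1*(-796/133) = 796/133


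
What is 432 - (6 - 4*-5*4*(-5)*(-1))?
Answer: 26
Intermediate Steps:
432 - (6 - 4*-5*4*(-5)*(-1)) = 432 - (6 - 4*(-20*(-5))*(-1)) = 432 - (6 - 400*(-1)) = 432 - (6 - 4*(-100)) = 432 - (6 + 400) = 432 - 1*406 = 432 - 406 = 26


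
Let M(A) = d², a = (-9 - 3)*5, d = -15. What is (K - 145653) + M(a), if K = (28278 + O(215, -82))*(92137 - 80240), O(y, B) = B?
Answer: 335302384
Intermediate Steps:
a = -60 (a = -12*5 = -60)
K = 335447812 (K = (28278 - 82)*(92137 - 80240) = 28196*11897 = 335447812)
M(A) = 225 (M(A) = (-15)² = 225)
(K - 145653) + M(a) = (335447812 - 145653) + 225 = 335302159 + 225 = 335302384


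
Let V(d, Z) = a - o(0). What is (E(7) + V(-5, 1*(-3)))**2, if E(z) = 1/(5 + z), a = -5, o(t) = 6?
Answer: 17161/144 ≈ 119.17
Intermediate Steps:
V(d, Z) = -11 (V(d, Z) = -5 - 1*6 = -5 - 6 = -11)
(E(7) + V(-5, 1*(-3)))**2 = (1/(5 + 7) - 11)**2 = (1/12 - 11)**2 = (-131/12)**2 = 17161/144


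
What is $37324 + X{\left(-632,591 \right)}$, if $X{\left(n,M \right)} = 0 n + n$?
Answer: $36692$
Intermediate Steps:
$X{\left(n,M \right)} = n$ ($X{\left(n,M \right)} = 0 + n = n$)
$37324 + X{\left(-632,591 \right)} = 37324 - 632 = 36692$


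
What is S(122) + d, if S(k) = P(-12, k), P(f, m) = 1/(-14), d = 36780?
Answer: 514919/14 ≈ 36780.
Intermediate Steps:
P(f, m) = -1/14
S(k) = -1/14
S(122) + d = -1/14 + 36780 = 514919/14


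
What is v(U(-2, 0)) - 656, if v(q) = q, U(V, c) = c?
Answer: -656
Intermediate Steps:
v(U(-2, 0)) - 656 = 0 - 656 = -656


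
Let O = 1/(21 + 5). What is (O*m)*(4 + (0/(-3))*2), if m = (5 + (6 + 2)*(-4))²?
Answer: 1458/13 ≈ 112.15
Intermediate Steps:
m = 729 (m = (5 + 8*(-4))² = (5 - 32)² = (-27)² = 729)
O = 1/26 ≈ 0.038462
(O*m)*(4 + (0/(-3))*2) = ((1/26)*729)*(4 + (0/(-3))*2) = 729*(4 + (0*(-⅓))*2)/26 = 729*(4 + 0*2)/26 = 729*(4 + 0)/26 = (729/26)*4 = 1458/13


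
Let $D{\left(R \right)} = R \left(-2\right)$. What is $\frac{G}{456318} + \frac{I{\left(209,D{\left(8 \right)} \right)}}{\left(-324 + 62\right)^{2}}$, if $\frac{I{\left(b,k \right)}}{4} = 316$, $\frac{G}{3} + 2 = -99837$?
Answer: $- \frac{1665271583}{2610291066} \approx -0.63796$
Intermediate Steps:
$G = -299517$ ($G = -6 + 3 \left(-99837\right) = -6 - 299511 = -299517$)
$D{\left(R \right)} = - 2 R$
$I{\left(b,k \right)} = 1264$ ($I{\left(b,k \right)} = 4 \cdot 316 = 1264$)
$\frac{G}{456318} + \frac{I{\left(209,D{\left(8 \right)} \right)}}{\left(-324 + 62\right)^{2}} = - \frac{299517}{456318} + \frac{1264}{\left(-324 + 62\right)^{2}} = \left(-299517\right) \frac{1}{456318} + \frac{1264}{\left(-262\right)^{2}} = - \frac{99839}{152106} + \frac{1264}{68644} = - \frac{99839}{152106} + 1264 \cdot \frac{1}{68644} = - \frac{99839}{152106} + \frac{316}{17161} = - \frac{1665271583}{2610291066}$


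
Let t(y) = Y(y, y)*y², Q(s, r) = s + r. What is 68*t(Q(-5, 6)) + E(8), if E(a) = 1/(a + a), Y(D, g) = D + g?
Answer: 2177/16 ≈ 136.06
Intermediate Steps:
Q(s, r) = r + s
t(y) = 2*y³ (t(y) = (y + y)*y² = (2*y)*y² = 2*y³)
E(a) = 1/(2*a)
68*t(Q(-5, 6)) + E(8) = 68*(2*(6 - 5)³) + (½)/8 = 68*(2*1³) + (½)*(⅛) = 68*(2*1) + 1/16 = 68*2 + 1/16 = 136 + 1/16 = 2177/16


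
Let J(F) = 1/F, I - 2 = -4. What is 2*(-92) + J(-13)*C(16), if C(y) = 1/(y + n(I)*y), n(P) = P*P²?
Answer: -267903/1456 ≈ -184.00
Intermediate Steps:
I = -2 (I = 2 - 4 = -2)
n(P) = P³
C(y) = -1/(7*y) (C(y) = 1/(y + (-2)³*y) = 1/(y - 8*y) = 1/(-7*y) = -1/(7*y))
2*(-92) + J(-13)*C(16) = 2*(-92) + (-⅐/16)/(-13) = -184 - (-1)/(91*16) = -184 - 1/13*(-1/112) = -184 + 1/1456 = -267903/1456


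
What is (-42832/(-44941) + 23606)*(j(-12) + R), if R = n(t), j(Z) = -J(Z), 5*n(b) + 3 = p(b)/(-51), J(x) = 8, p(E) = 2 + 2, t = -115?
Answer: -59765164394/293845 ≈ -2.0339e+5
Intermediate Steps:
p(E) = 4
n(b) = -157/255 (n(b) = -⅗ + (4/(-51))/5 = -⅗ + (4*(-1/51))/5 = -⅗ + (⅕)*(-4/51) = -⅗ - 4/255 = -157/255)
j(Z) = -8 (j(Z) = -1*8 = -8)
R = -157/255 ≈ -0.61569
(-42832/(-44941) + 23606)*(j(-12) + R) = (-42832/(-44941) + 23606)*(-8 - 157/255) = (-42832*(-1/44941) + 23606)*(-2197/255) = (42832/44941 + 23606)*(-2197/255) = (1060920078/44941)*(-2197/255) = -59765164394/293845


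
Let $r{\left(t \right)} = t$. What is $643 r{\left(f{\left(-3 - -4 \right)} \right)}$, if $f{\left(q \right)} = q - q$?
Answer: $0$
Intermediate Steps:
$f{\left(q \right)} = 0$
$643 r{\left(f{\left(-3 - -4 \right)} \right)} = 643 \cdot 0 = 0$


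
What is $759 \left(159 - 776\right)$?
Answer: $-468303$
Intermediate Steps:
$759 \left(159 - 776\right) = 759 \left(-617\right) = -468303$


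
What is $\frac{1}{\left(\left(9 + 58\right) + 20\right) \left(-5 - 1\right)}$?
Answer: $- \frac{1}{522} \approx -0.0019157$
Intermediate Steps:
$\frac{1}{\left(\left(9 + 58\right) + 20\right) \left(-5 - 1\right)} = \frac{1}{\left(67 + 20\right) \left(-5 - 1\right)} = \frac{1}{87 \left(-6\right)} = \frac{1}{-522} = - \frac{1}{522}$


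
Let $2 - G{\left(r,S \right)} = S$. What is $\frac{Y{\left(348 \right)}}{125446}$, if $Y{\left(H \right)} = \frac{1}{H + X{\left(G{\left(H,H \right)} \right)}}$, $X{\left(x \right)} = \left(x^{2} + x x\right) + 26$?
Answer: $\frac{1}{30082703476} \approx 3.3242 \cdot 10^{-11}$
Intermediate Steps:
$G{\left(r,S \right)} = 2 - S$
$X{\left(x \right)} = 26 + 2 x^{2}$ ($X{\left(x \right)} = \left(x^{2} + x^{2}\right) + 26 = 2 x^{2} + 26 = 26 + 2 x^{2}$)
$Y{\left(H \right)} = \frac{1}{26 + H + 2 \left(2 - H\right)^{2}}$ ($Y{\left(H \right)} = \frac{1}{H + \left(26 + 2 \left(2 - H\right)^{2}\right)} = \frac{1}{26 + H + 2 \left(2 - H\right)^{2}}$)
$\frac{Y{\left(348 \right)}}{125446} = \frac{1}{\left(26 + 348 + 2 \left(-2 + 348\right)^{2}\right) 125446} = \frac{1}{26 + 348 + 2 \cdot 346^{2}} \cdot \frac{1}{125446} = \frac{1}{26 + 348 + 2 \cdot 119716} \cdot \frac{1}{125446} = \frac{1}{26 + 348 + 239432} \cdot \frac{1}{125446} = \frac{1}{239806} \cdot \frac{1}{125446} = \frac{1}{30082703476}$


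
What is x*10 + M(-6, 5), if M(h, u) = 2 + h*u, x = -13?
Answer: -158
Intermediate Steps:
x*10 + M(-6, 5) = -13*10 + (2 - 6*5) = -130 + (2 - 30) = -130 - 28 = -158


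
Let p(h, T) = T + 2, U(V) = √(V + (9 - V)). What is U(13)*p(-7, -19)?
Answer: -51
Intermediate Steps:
U(V) = 3 (U(V) = √9 = 3)
p(h, T) = 2 + T
U(13)*p(-7, -19) = 3*(2 - 19) = 3*(-17) = -51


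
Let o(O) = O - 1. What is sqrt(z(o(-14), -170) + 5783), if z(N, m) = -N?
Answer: sqrt(5798) ≈ 76.145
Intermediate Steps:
o(O) = -1 + O
sqrt(z(o(-14), -170) + 5783) = sqrt(-(-1 - 14) + 5783) = sqrt(-1*(-15) + 5783) = sqrt(15 + 5783) = sqrt(5798)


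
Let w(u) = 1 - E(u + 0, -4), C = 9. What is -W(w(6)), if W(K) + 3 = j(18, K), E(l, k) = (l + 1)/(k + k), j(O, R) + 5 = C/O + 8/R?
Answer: 97/30 ≈ 3.2333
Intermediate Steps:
j(O, R) = -5 + 8/R + 9/O (j(O, R) = -5 + (9/O + 8/R) = -5 + (8/R + 9/O) = -5 + 8/R + 9/O)
E(l, k) = (1 + l)/(2*k) (E(l, k) = (1 + l)/((2*k)) = (1 + l)*(1/(2*k)) = (1 + l)/(2*k))
w(u) = 9/8 + u/8 (w(u) = 1 - (1 + (u + 0))/(2*(-4)) = 1 - (-1)*(1 + u)/(2*4) = 1 - (-⅛ - u/8) = 1 + (⅛ + u/8) = 9/8 + u/8)
W(K) = -15/2 + 8/K (W(K) = -3 + (-5 + 8/K + 9/18) = -3 + (-5 + 8/K + 9*(1/18)) = -3 + (-5 + 8/K + ½) = -3 + (-9/2 + 8/K) = -15/2 + 8/K)
-W(w(6)) = -(-15/2 + 8/(9/8 + (⅛)*6)) = -(-15/2 + 8/(9/8 + ¾)) = -(-15/2 + 8/(15/8)) = -(-15/2 + 8*(8/15)) = -(-15/2 + 64/15) = -1*(-97/30) = 97/30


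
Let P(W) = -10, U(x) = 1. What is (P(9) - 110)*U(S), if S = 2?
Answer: -120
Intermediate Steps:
(P(9) - 110)*U(S) = (-10 - 110)*1 = -120*1 = -120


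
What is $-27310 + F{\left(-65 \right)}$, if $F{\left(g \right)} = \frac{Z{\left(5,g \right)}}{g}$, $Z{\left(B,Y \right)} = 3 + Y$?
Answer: $- \frac{1775088}{65} \approx -27309.0$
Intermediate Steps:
$F{\left(g \right)} = \frac{3 + g}{g}$
$-27310 + F{\left(-65 \right)} = -27310 + \frac{3 - 65}{-65} = -27310 - - \frac{62}{65} = -27310 + \frac{62}{65} = - \frac{1775088}{65}$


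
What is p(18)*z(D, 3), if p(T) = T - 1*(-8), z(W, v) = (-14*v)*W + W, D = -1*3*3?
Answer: 9594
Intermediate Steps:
D = -9 (D = -3*3 = -9)
z(W, v) = W - 14*W*v (z(W, v) = (-14*v)*W + W = -14*W*v + W = W - 14*W*v)
p(T) = 8 + T (p(T) = T + 8 = 8 + T)
p(18)*z(D, 3) = (8 + 18)*(-9*(1 - 14*3)) = 26*(-9*(1 - 42)) = 26*(-9*(-41)) = 26*369 = 9594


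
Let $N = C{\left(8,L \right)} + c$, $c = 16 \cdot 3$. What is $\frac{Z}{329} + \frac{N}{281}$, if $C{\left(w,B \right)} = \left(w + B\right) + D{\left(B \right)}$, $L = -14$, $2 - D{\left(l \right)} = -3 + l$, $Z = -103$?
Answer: $- \frac{8874}{92449} \approx -0.095988$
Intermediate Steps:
$c = 48$
$D{\left(l \right)} = 5 - l$ ($D{\left(l \right)} = 2 - \left(-3 + l\right) = 5 - l$)
$C{\left(w,B \right)} = 5 + w$ ($C{\left(w,B \right)} = \left(w + B\right) - \left(-5 + B\right) = \left(B + w\right) - \left(-5 + B\right) = 5 + w$)
$N = 61$ ($N = \left(5 + 8\right) + 48 = 13 + 48 = 61$)
$\frac{Z}{329} + \frac{N}{281} = - \frac{103}{329} + \frac{61}{281} = - \frac{8874}{92449}$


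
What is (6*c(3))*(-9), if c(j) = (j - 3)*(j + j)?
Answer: 0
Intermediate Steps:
c(j) = 2*j*(-3 + j) (c(j) = (-3 + j)*(2*j) = 2*j*(-3 + j))
(6*c(3))*(-9) = (6*(2*3*(-3 + 3)))*(-9) = (6*(2*3*0))*(-9) = (6*0)*(-9) = 0*(-9) = 0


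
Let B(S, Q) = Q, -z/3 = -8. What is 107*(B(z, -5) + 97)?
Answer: 9844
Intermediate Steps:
z = 24 (z = -3*(-8) = 24)
107*(B(z, -5) + 97) = 107*(-5 + 97) = 107*92 = 9844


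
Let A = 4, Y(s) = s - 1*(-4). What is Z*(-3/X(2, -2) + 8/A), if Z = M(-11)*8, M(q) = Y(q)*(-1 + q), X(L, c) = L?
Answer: 336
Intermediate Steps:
Y(s) = 4 + s (Y(s) = s + 4 = 4 + s)
M(q) = (-1 + q)*(4 + q) (M(q) = (4 + q)*(-1 + q) = (-1 + q)*(4 + q))
Z = 672 (Z = ((-1 - 11)*(4 - 11))*8 = -12*(-7)*8 = 84*8 = 672)
Z*(-3/X(2, -2) + 8/A) = 672*(-3/2 + 8/4) = 672*(-3*1/2 + 8*(1/4)) = 672*(-3/2 + 2) = 672*(1/2) = 336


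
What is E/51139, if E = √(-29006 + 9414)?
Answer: 2*I*√4898/51139 ≈ 0.0027371*I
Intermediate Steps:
E = 2*I*√4898 (E = √(-19592) = 2*I*√4898 ≈ 139.97*I)
E/51139 = (2*I*√4898)/51139 = (2*I*√4898)*(1/51139) = 2*I*√4898/51139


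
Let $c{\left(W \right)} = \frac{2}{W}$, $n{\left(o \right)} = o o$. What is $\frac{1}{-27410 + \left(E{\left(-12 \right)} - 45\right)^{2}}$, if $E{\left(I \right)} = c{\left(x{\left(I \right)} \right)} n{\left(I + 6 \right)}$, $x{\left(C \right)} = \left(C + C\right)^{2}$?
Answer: $- \frac{64}{1625359} \approx -3.9376 \cdot 10^{-5}$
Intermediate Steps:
$x{\left(C \right)} = 4 C^{2}$ ($x{\left(C \right)} = \left(2 C\right)^{2} = 4 C^{2}$)
$n{\left(o \right)} = o^{2}$
$E{\left(I \right)} = \frac{\left(6 + I\right)^{2}}{2 I^{2}}$ ($E{\left(I \right)} = \frac{2}{4 I^{2}} \left(I + 6\right)^{2} = 2 \frac{1}{4 I^{2}} \left(6 + I\right)^{2} = \frac{1}{2 I^{2}} \left(6 + I\right)^{2} = \frac{\left(6 + I\right)^{2}}{2 I^{2}}$)
$\frac{1}{-27410 + \left(E{\left(-12 \right)} - 45\right)^{2}} = \frac{1}{-27410 + \left(\frac{\left(6 - 12\right)^{2}}{2 \cdot 144} - 45\right)^{2}} = \frac{1}{-27410 + \left(\frac{1}{2} \cdot \frac{1}{144} \left(-6\right)^{2} - 45\right)^{2}} = \frac{1}{-27410 + \left(\frac{1}{2} \cdot \frac{1}{144} \cdot 36 - 45\right)^{2}} = \frac{1}{-27410 + \left(\frac{1}{8} - 45\right)^{2}} = \frac{1}{-27410 + \left(- \frac{359}{8}\right)^{2}} = \frac{1}{-27410 + \frac{128881}{64}} = \frac{1}{- \frac{1625359}{64}} = - \frac{64}{1625359}$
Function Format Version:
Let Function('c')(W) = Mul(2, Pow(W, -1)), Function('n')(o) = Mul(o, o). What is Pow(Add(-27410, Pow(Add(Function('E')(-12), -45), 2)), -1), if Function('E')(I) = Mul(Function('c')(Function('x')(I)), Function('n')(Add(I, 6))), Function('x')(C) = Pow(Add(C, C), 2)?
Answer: Rational(-64, 1625359) ≈ -3.9376e-5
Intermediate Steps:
Function('x')(C) = Mul(4, Pow(C, 2)) (Function('x')(C) = Pow(Mul(2, C), 2) = Mul(4, Pow(C, 2)))
Function('n')(o) = Pow(o, 2)
Function('E')(I) = Mul(Rational(1, 2), Pow(I, -2), Pow(Add(6, I), 2)) (Function('E')(I) = Mul(Mul(2, Pow(Mul(4, Pow(I, 2)), -1)), Pow(Add(I, 6), 2)) = Mul(Mul(2, Mul(Rational(1, 4), Pow(I, -2))), Pow(Add(6, I), 2)) = Mul(Mul(Rational(1, 2), Pow(I, -2)), Pow(Add(6, I), 2)) = Mul(Rational(1, 2), Pow(I, -2), Pow(Add(6, I), 2)))
Pow(Add(-27410, Pow(Add(Function('E')(-12), -45), 2)), -1) = Pow(Add(-27410, Pow(Add(Mul(Rational(1, 2), Pow(-12, -2), Pow(Add(6, -12), 2)), -45), 2)), -1) = Pow(Add(-27410, Pow(Add(Mul(Rational(1, 2), Rational(1, 144), Pow(-6, 2)), -45), 2)), -1) = Pow(Add(-27410, Pow(Add(Mul(Rational(1, 2), Rational(1, 144), 36), -45), 2)), -1) = Pow(Add(-27410, Pow(Add(Rational(1, 8), -45), 2)), -1) = Pow(Add(-27410, Pow(Rational(-359, 8), 2)), -1) = Pow(Add(-27410, Rational(128881, 64)), -1) = Pow(Rational(-1625359, 64), -1) = Rational(-64, 1625359)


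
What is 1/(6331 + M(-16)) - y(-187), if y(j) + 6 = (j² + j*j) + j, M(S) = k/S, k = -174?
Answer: -3538512567/50735 ≈ -69745.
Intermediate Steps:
M(S) = -174/S
y(j) = -6 + j + 2*j² (y(j) = -6 + ((j² + j*j) + j) = -6 + ((j² + j²) + j) = -6 + (2*j² + j) = -6 + (j + 2*j²) = -6 + j + 2*j²)
1/(6331 + M(-16)) - y(-187) = 1/(6331 - 174/(-16)) - (-6 - 187 + 2*(-187)²) = 1/(6331 - 174*(-1/16)) - (-6 - 187 + 2*34969) = 1/(6331 + 87/8) - (-6 - 187 + 69938) = 1/(50735/8) - 1*69745 = 8/50735 - 69745 = -3538512567/50735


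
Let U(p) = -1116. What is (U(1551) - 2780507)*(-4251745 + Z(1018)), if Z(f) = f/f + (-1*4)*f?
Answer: 11838075669368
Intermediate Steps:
Z(f) = 1 - 4*f
(U(1551) - 2780507)*(-4251745 + Z(1018)) = (-1116 - 2780507)*(-4251745 + (1 - 4*1018)) = -2781623*(-4251745 + (1 - 4072)) = -2781623*(-4251745 - 4071) = -2781623*(-4255816) = 11838075669368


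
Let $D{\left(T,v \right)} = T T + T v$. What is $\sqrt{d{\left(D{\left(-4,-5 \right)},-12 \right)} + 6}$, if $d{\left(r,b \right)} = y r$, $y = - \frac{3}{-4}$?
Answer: $\sqrt{33} \approx 5.7446$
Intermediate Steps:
$y = \frac{3}{4}$ ($y = \left(-3\right) \left(- \frac{1}{4}\right) = \frac{3}{4} \approx 0.75$)
$D{\left(T,v \right)} = T^{2} + T v$
$d{\left(r,b \right)} = \frac{3 r}{4}$
$\sqrt{d{\left(D{\left(-4,-5 \right)},-12 \right)} + 6} = \sqrt{\frac{3 \left(- 4 \left(-4 - 5\right)\right)}{4} + 6} = \sqrt{\frac{3 \left(\left(-4\right) \left(-9\right)\right)}{4} + 6} = \sqrt{\frac{3}{4} \cdot 36 + 6} = \sqrt{27 + 6} = \sqrt{33}$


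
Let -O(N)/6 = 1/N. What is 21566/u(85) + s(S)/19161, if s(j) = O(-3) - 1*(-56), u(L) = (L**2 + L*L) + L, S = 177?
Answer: 46007684/30945015 ≈ 1.4868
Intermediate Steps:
O(N) = -6/N
u(L) = L + 2*L**2 (u(L) = (L**2 + L**2) + L = 2*L**2 + L = L + 2*L**2)
s(j) = 58 (s(j) = -6/(-3) - 1*(-56) = -6*(-1/3) + 56 = 2 + 56 = 58)
21566/u(85) + s(S)/19161 = 21566/((85*(1 + 2*85))) + 58/19161 = 21566/((85*(1 + 170))) + 58*(1/19161) = 21566/((85*171)) + 58/19161 = 21566/14535 + 58/19161 = 46007684/30945015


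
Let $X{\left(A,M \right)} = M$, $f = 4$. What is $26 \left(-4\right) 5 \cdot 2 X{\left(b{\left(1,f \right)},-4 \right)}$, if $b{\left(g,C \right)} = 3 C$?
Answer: $4160$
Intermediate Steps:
$26 \left(-4\right) 5 \cdot 2 X{\left(b{\left(1,f \right)},-4 \right)} = 26 \left(-4\right) 5 \cdot 2 \left(-4\right) = 26 \left(\left(-20\right) 2\right) \left(-4\right) = 26 \left(-40\right) \left(-4\right) = \left(-1040\right) \left(-4\right) = 4160$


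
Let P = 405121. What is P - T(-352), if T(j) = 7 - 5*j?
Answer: 403354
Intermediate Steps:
P - T(-352) = 405121 - (7 - 5*(-352)) = 405121 - (7 + 1760) = 405121 - 1*1767 = 405121 - 1767 = 403354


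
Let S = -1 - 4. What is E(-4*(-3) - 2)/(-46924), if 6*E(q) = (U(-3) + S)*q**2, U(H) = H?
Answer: 100/35193 ≈ 0.0028415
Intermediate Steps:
S = -5
E(q) = -4*q**2/3 (E(q) = ((-3 - 5)*q**2)/6 = (-8*q**2)/6 = -4*q**2/3)
E(-4*(-3) - 2)/(-46924) = -4*(-4*(-3) - 2)**2/3/(-46924) = -4*(12 - 2)**2/3*(-1/46924) = -4/3*10**2*(-1/46924) = -4/3*100*(-1/46924) = -400/3*(-1/46924) = 100/35193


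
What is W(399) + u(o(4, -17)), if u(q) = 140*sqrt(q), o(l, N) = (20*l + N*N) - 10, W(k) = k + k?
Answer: 798 + 140*sqrt(359) ≈ 3450.6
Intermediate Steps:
W(k) = 2*k
o(l, N) = -10 + N**2 + 20*l (o(l, N) = (20*l + N**2) - 10 = (N**2 + 20*l) - 10 = -10 + N**2 + 20*l)
W(399) + u(o(4, -17)) = 2*399 + 140*sqrt(-10 + (-17)**2 + 20*4) = 798 + 140*sqrt(-10 + 289 + 80) = 798 + 140*sqrt(359)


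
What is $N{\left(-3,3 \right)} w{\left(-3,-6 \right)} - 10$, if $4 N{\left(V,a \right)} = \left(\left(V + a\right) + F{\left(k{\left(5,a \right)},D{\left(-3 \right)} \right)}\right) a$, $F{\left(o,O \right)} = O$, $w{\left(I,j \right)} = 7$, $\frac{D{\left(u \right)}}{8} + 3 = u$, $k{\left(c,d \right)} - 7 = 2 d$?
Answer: $-262$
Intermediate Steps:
$k{\left(c,d \right)} = 7 + 2 d$
$D{\left(u \right)} = -24 + 8 u$
$N{\left(V,a \right)} = \frac{a \left(-48 + V + a\right)}{4}$ ($N{\left(V,a \right)} = \frac{\left(\left(V + a\right) + \left(-24 + 8 \left(-3\right)\right)\right) a}{4} = \frac{\left(\left(V + a\right) - 48\right) a}{4} = \frac{\left(-48 + V + a\right) a}{4} = \frac{a \left(-48 + V + a\right)}{4}$)
$N{\left(-3,3 \right)} w{\left(-3,-6 \right)} - 10 = \frac{1}{4} \cdot 3 \left(-48 - 3 + 3\right) 7 - 10 = \frac{1}{4} \cdot 3 \left(-48\right) 7 - 10 = \left(-36\right) 7 - 10 = -252 - 10 = -262$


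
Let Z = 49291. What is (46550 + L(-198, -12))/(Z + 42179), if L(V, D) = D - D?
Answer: 4655/9147 ≈ 0.50891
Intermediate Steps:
L(V, D) = 0
(46550 + L(-198, -12))/(Z + 42179) = (46550 + 0)/(49291 + 42179) = 46550/91470 = 46550*(1/91470) = 4655/9147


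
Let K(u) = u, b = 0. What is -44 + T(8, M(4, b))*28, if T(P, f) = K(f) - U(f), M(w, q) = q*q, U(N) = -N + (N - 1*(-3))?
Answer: -128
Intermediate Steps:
U(N) = 3 (U(N) = -N + (N + 3) = -N + (3 + N) = 3)
M(w, q) = q²
T(P, f) = -3 + f (T(P, f) = f - 1*3 = f - 3 = -3 + f)
-44 + T(8, M(4, b))*28 = -44 + (-3 + 0²)*28 = -44 + (-3 + 0)*28 = -44 - 3*28 = -44 - 84 = -128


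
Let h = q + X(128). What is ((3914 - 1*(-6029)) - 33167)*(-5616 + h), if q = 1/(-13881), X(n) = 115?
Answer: 1773370287568/13881 ≈ 1.2776e+8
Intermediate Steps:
q = -1/13881 ≈ -7.2041e-5
h = 1596314/13881 (h = -1/13881 + 115 = 1596314/13881 ≈ 115.00)
((3914 - 1*(-6029)) - 33167)*(-5616 + h) = ((3914 - 1*(-6029)) - 33167)*(-5616 + 1596314/13881) = ((3914 + 6029) - 33167)*(-76359382/13881) = (9943 - 33167)*(-76359382/13881) = -23224*(-76359382/13881) = 1773370287568/13881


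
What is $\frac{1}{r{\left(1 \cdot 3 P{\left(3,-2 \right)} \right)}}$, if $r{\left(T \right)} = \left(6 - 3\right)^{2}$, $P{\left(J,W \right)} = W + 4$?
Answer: $\frac{1}{9} \approx 0.11111$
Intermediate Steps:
$P{\left(J,W \right)} = 4 + W$
$r{\left(T \right)} = 9$ ($r{\left(T \right)} = 3^{2} = 9$)
$\frac{1}{r{\left(1 \cdot 3 P{\left(3,-2 \right)} \right)}} = \frac{1}{9}$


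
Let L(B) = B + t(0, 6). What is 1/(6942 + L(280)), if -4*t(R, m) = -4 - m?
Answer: 2/14449 ≈ 0.00013842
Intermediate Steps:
t(R, m) = 1 + m/4 (t(R, m) = -(-4 - m)/4 = 1 + m/4)
L(B) = 5/2 + B (L(B) = B + (1 + (¼)*6) = B + (1 + 3/2) = B + 5/2 = 5/2 + B)
1/(6942 + L(280)) = 1/(6942 + (5/2 + 280)) = 1/(6942 + 565/2) = 1/(14449/2) = 2/14449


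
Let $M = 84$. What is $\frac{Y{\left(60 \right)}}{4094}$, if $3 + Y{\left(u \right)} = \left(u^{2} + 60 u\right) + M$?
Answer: $\frac{7281}{4094} \approx 1.7785$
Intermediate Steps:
$Y{\left(u \right)} = 81 + u^{2} + 60 u$ ($Y{\left(u \right)} = -3 + \left(\left(u^{2} + 60 u\right) + 84\right) = -3 + \left(84 + u^{2} + 60 u\right) = 81 + u^{2} + 60 u$)
$\frac{Y{\left(60 \right)}}{4094} = \frac{81 + 60^{2} + 60 \cdot 60}{4094} = \left(81 + 3600 + 3600\right) \frac{1}{4094} = 7281 \cdot \frac{1}{4094} = \frac{7281}{4094}$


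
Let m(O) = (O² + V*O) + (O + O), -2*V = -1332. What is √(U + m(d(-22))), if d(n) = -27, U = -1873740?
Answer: I*√1891047 ≈ 1375.2*I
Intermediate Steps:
V = 666 (V = -½*(-1332) = 666)
m(O) = O² + 668*O (m(O) = (O² + 666*O) + (O + O) = (O² + 666*O) + 2*O = O² + 668*O)
√(U + m(d(-22))) = √(-1873740 - 27*(668 - 27)) = √(-1873740 - 27*641) = √(-1873740 - 17307) = √(-1891047) = I*√1891047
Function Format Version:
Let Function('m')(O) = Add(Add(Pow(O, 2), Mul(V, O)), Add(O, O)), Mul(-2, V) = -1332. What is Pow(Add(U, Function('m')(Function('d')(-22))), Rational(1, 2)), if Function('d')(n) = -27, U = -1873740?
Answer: Mul(I, Pow(1891047, Rational(1, 2))) ≈ Mul(1375.2, I)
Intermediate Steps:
V = 666 (V = Mul(Rational(-1, 2), -1332) = 666)
Function('m')(O) = Add(Pow(O, 2), Mul(668, O)) (Function('m')(O) = Add(Add(Pow(O, 2), Mul(666, O)), Add(O, O)) = Add(Add(Pow(O, 2), Mul(666, O)), Mul(2, O)) = Add(Pow(O, 2), Mul(668, O)))
Pow(Add(U, Function('m')(Function('d')(-22))), Rational(1, 2)) = Pow(Add(-1873740, Mul(-27, Add(668, -27))), Rational(1, 2)) = Pow(Add(-1873740, Mul(-27, 641)), Rational(1, 2)) = Pow(Add(-1873740, -17307), Rational(1, 2)) = Pow(-1891047, Rational(1, 2)) = Mul(I, Pow(1891047, Rational(1, 2)))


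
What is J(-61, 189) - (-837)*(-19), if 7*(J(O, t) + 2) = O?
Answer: -111396/7 ≈ -15914.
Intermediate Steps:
J(O, t) = -2 + O/7
J(-61, 189) - (-837)*(-19) = (-2 + (⅐)*(-61)) - (-837)*(-19) = (-2 - 61/7) - 1*15903 = -75/7 - 15903 = -111396/7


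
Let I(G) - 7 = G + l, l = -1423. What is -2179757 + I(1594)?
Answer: -2179579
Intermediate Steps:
I(G) = -1416 + G (I(G) = 7 + (G - 1423) = 7 + (-1423 + G) = -1416 + G)
-2179757 + I(1594) = -2179757 + (-1416 + 1594) = -2179757 + 178 = -2179579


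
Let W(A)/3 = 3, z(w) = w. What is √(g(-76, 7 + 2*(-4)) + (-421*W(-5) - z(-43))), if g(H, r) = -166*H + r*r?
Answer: √8871 ≈ 94.186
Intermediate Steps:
g(H, r) = r² - 166*H (g(H, r) = -166*H + r² = r² - 166*H)
W(A) = 9 (W(A) = 3*3 = 9)
√(g(-76, 7 + 2*(-4)) + (-421*W(-5) - z(-43))) = √(((7 + 2*(-4))² - 166*(-76)) + (-421*9 - 1*(-43))) = √(((7 - 8)² + 12616) + (-3789 + 43)) = √(((-1)² + 12616) - 3746) = √((1 + 12616) - 3746) = √(12617 - 3746) = √8871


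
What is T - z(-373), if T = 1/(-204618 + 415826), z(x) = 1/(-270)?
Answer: 105739/28513080 ≈ 0.0037084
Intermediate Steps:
z(x) = -1/270
T = 1/211208 ≈ 4.7347e-6
T - z(-373) = 1/211208 - 1*(-1/270) = 1/211208 + 1/270 = 105739/28513080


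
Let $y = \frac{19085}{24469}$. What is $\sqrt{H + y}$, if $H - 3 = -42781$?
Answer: $\frac{i \sqrt{25612088836793}}{24469} \approx 206.83 i$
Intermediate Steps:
$H = -42778$ ($H = 3 - 42781 = -42778$)
$y = \frac{19085}{24469}$ ($y = 19085 \cdot \frac{1}{24469} = \frac{19085}{24469} \approx 0.77997$)
$\sqrt{H + y} = \sqrt{-42778 + \frac{19085}{24469}} = \sqrt{- \frac{1046715797}{24469}} = \frac{i \sqrt{25612088836793}}{24469}$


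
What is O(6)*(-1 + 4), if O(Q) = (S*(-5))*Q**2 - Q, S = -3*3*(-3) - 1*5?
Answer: -11898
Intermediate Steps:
S = 22 (S = -9*(-3) - 5 = 27 - 5 = 22)
O(Q) = -Q - 110*Q**2 (O(Q) = (22*(-5))*Q**2 - Q = -110*Q**2 - Q = -Q - 110*Q**2)
O(6)*(-1 + 4) = (-1*6*(1 + 110*6))*(-1 + 4) = -1*6*(1 + 660)*3 = -1*6*661*3 = -3966*3 = -11898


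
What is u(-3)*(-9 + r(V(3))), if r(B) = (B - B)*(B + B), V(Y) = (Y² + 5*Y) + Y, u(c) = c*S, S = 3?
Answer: 81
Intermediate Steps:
u(c) = 3*c (u(c) = c*3 = 3*c)
V(Y) = Y² + 6*Y
r(B) = 0 (r(B) = 0*(2*B) = 0)
u(-3)*(-9 + r(V(3))) = (3*(-3))*(-9 + 0) = -9*(-9) = 81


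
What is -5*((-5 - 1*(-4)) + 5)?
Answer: -20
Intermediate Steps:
-5*((-5 - 1*(-4)) + 5) = -5*((-5 + 4) + 5) = -5*(-1 + 5) = -5*4 = -20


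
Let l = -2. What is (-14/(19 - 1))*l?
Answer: 14/9 ≈ 1.5556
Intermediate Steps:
(-14/(19 - 1))*l = (-14/(19 - 1))*(-2) = (-14/18)*(-2) = ((1/18)*(-14))*(-2) = -7/9*(-2) = 14/9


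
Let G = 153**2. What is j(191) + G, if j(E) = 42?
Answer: 23451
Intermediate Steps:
G = 23409
j(191) + G = 42 + 23409 = 23451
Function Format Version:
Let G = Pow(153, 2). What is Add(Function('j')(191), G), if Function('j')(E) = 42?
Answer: 23451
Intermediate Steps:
G = 23409
Add(Function('j')(191), G) = Add(42, 23409) = 23451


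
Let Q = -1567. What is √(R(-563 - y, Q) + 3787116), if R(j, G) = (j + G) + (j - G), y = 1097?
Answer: 2*√945949 ≈ 1945.2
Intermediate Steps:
R(j, G) = 2*j (R(j, G) = (G + j) + (j - G) = 2*j)
√(R(-563 - y, Q) + 3787116) = √(2*(-563 - 1*1097) + 3787116) = √(2*(-563 - 1097) + 3787116) = √(2*(-1660) + 3787116) = √(-3320 + 3787116) = √3783796 = 2*√945949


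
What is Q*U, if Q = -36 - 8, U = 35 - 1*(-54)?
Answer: -3916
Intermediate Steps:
U = 89 (U = 35 + 54 = 89)
Q = -44
Q*U = -44*89 = -3916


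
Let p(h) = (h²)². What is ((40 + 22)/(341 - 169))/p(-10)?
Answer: 31/860000 ≈ 3.6046e-5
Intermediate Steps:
p(h) = h⁴
((40 + 22)/(341 - 169))/p(-10) = ((40 + 22)/(341 - 169))/((-10)⁴) = (62/172)/10000 = (62*(1/172))*(1/10000) = (31/86)*(1/10000) = 31/860000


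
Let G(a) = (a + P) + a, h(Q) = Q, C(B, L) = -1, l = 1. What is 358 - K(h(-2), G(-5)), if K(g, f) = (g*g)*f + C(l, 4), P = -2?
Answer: 407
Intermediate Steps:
G(a) = -2 + 2*a (G(a) = (a - 2) + a = (-2 + a) + a = -2 + 2*a)
K(g, f) = -1 + f*g**2 (K(g, f) = (g*g)*f - 1 = g**2*f - 1 = f*g**2 - 1 = -1 + f*g**2)
358 - K(h(-2), G(-5)) = 358 - (-1 + (-2 + 2*(-5))*(-2)**2) = 358 - (-1 + (-2 - 10)*4) = 358 - (-1 - 12*4) = 358 - (-1 - 48) = 358 - 1*(-49) = 358 + 49 = 407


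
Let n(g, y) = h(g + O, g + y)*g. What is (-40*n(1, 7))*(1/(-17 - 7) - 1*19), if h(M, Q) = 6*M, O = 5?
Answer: 27420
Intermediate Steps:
n(g, y) = g*(30 + 6*g) (n(g, y) = (6*(g + 5))*g = (6*(5 + g))*g = (30 + 6*g)*g = g*(30 + 6*g))
(-40*n(1, 7))*(1/(-17 - 7) - 1*19) = (-240*(5 + 1))*(1/(-17 - 7) - 1*19) = (-240*6)*(1/(-24) - 19) = (-40*36)*(-1/24 - 19) = -1440*(-457/24) = 27420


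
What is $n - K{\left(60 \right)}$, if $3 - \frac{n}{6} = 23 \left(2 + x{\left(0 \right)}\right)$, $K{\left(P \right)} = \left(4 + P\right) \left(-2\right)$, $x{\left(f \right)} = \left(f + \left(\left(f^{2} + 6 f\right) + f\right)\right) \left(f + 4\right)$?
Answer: $-130$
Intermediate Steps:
$x{\left(f \right)} = \left(4 + f\right) \left(f^{2} + 8 f\right)$ ($x{\left(f \right)} = \left(f + \left(f^{2} + 7 f\right)\right) \left(4 + f\right) = \left(f^{2} + 8 f\right) \left(4 + f\right) = \left(4 + f\right) \left(f^{2} + 8 f\right)$)
$K{\left(P \right)} = -8 - 2 P$
$n = -258$ ($n = 18 - 6 \cdot 23 \left(2 + 0 \left(32 + 0^{2} + 12 \cdot 0\right)\right) = 18 - 6 \cdot 23 \left(2 + 0 \left(32 + 0 + 0\right)\right) = 18 - 6 \cdot 23 \left(2 + 0 \cdot 32\right) = 18 - 6 \cdot 23 \left(2 + 0\right) = 18 - 6 \cdot 23 \cdot 2 = 18 - 276 = -258$)
$n - K{\left(60 \right)} = -258 - \left(-8 - 120\right) = -258 - -128 = -258 + 128 = -130$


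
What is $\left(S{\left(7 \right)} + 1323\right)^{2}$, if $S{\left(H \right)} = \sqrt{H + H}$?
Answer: $\left(1323 + \sqrt{14}\right)^{2} \approx 1.7602 \cdot 10^{6}$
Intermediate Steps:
$S{\left(H \right)} = \sqrt{2} \sqrt{H}$ ($S{\left(H \right)} = \sqrt{2 H} = \sqrt{2} \sqrt{H}$)
$\left(S{\left(7 \right)} + 1323\right)^{2} = \left(\sqrt{2} \sqrt{7} + 1323\right)^{2} = \left(\sqrt{14} + 1323\right)^{2} = \left(1323 + \sqrt{14}\right)^{2}$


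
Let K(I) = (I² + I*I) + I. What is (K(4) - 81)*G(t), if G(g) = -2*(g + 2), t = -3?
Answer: -90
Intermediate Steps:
K(I) = I + 2*I² (K(I) = (I² + I²) + I = 2*I² + I = I + 2*I²)
G(g) = -4 - 2*g (G(g) = -2*(2 + g) = -4 - 2*g)
(K(4) - 81)*G(t) = (4*(1 + 2*4) - 81)*(-4 - 2*(-3)) = (4*(1 + 8) - 81)*(-4 + 6) = (4*9 - 81)*2 = (36 - 81)*2 = -45*2 = -90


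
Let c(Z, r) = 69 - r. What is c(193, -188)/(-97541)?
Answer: -257/97541 ≈ -0.0026348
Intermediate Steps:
c(193, -188)/(-97541) = (69 - 1*(-188))/(-97541) = (69 + 188)*(-1/97541) = 257*(-1/97541) = -257/97541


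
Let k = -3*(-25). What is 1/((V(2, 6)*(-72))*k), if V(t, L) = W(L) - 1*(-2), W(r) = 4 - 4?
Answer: -1/10800 ≈ -9.2593e-5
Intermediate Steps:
k = 75
W(r) = 0
V(t, L) = 2 (V(t, L) = 0 - 1*(-2) = 0 + 2 = 2)
1/((V(2, 6)*(-72))*k) = 1/((2*(-72))*75) = 1/(-144*75) = 1/(-10800) = -1/10800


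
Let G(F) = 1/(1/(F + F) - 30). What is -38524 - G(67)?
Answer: -154827822/4019 ≈ -38524.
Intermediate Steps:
G(F) = 1/(-30 + 1/(2*F)) (G(F) = 1/(1/(2*F) - 30) = 1/(-30 + 1/(2*F)))
-38524 - G(67) = -38524 - (-2)*67/(-1 + 60*67) = -38524 - (-2)*67/(-1 + 4020) = -38524 - (-2)*67/4019 = -38524 - 1*(-134/4019) = -38524 + 134/4019 = -154827822/4019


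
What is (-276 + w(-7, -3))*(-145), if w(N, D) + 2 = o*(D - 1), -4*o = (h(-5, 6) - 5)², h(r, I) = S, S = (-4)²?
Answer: 22765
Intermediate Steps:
S = 16
h(r, I) = 16
o = -121/4 (o = -(16 - 5)²/4 = -¼*11² = -¼*121 = -121/4 ≈ -30.250)
w(N, D) = 113/4 - 121*D/4 (w(N, D) = -2 - 121*(D - 1)/4 = -2 - 121*(-1 + D)/4 = -2 + (121/4 - 121*D/4) = 113/4 - 121*D/4)
(-276 + w(-7, -3))*(-145) = (-276 + (113/4 - 121/4*(-3)))*(-145) = (-276 + (113/4 + 363/4))*(-145) = (-276 + 119)*(-145) = -157*(-145) = 22765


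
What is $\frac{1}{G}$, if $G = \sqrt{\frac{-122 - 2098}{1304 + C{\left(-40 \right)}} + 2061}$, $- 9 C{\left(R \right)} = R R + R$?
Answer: $\frac{4 \sqrt{10282371}}{582021} \approx 0.022038$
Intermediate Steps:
$C{\left(R \right)} = - \frac{R}{9} - \frac{R^{2}}{9}$ ($C{\left(R \right)} = - \frac{R R + R}{9} = - \frac{R^{2} + R}{9} = - \frac{R + R^{2}}{9} = - \frac{R}{9} - \frac{R^{2}}{9}$)
$G = \frac{3 \sqrt{10282371}}{212}$ ($G = \sqrt{\frac{-122 - 2098}{1304 - - \frac{40 \left(1 - 40\right)}{9}} + 2061} = \sqrt{- \frac{2220}{1304 - \left(- \frac{40}{9}\right) \left(-39\right)} + 2061} = \sqrt{- \frac{2220}{1304 - \frac{520}{3}} + 2061} = \sqrt{- \frac{2220}{\frac{3392}{3}} + 2061} = \sqrt{\left(-2220\right) \frac{3}{3392} + 2061} = \sqrt{- \frac{1665}{848} + 2061} = \sqrt{\frac{1746063}{848}} = \frac{3 \sqrt{10282371}}{212} \approx 45.377$)
$\frac{1}{G} = \frac{1}{\frac{3}{212} \sqrt{10282371}} = \frac{4 \sqrt{10282371}}{582021}$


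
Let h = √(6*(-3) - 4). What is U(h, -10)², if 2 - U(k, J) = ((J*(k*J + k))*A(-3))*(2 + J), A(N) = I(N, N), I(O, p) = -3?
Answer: -102643196 - 8640*I*√22 ≈ -1.0264e+8 - 40525.0*I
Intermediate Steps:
A(N) = -3
h = I*√22 (h = √(-18 - 4) = √(-22) = I*√22 ≈ 4.6904*I)
U(k, J) = 2 + 3*J*(2 + J)*(k + J*k) (U(k, J) = 2 - (J*(k*J + k))*(-3)*(2 + J) = 2 - (J*(J*k + k))*(-3)*(2 + J) = 2 - (J*(k + J*k))*(-3)*(2 + J) = 2 - (-3*J*(k + J*k))*(2 + J) = 2 - (-3)*J*(2 + J)*(k + J*k) = 2 + 3*J*(2 + J)*(k + J*k))
U(h, -10)² = (2 + 3*(I*√22)*(-10)³ + 6*(-10)*(I*√22) + 9*(I*√22)*(-10)²)² = (2 + 3*(I*√22)*(-1000) - 60*I*√22 + 9*(I*√22)*100)² = (2 - 3000*I*√22 - 60*I*√22 + 900*I*√22)² = (2 - 2160*I*√22)²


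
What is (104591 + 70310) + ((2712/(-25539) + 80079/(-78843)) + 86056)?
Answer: 58383698540888/223730153 ≈ 2.6096e+5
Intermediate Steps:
(104591 + 70310) + ((2712/(-25539) + 80079/(-78843)) + 86056) = 174901 + ((2712*(-1/25539) + 80079*(-1/78843)) + 86056) = 174901 + ((-904/8513 - 26693/26281) + 86056) = 174901 + (-250995533/223730153 + 86056) = 174901 + 19253071051035/223730153 = 58383698540888/223730153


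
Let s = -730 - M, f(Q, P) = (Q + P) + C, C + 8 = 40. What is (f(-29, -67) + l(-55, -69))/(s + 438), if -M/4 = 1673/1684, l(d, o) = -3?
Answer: 28207/121259 ≈ 0.23262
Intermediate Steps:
C = 32 (C = -8 + 40 = 32)
f(Q, P) = 32 + P + Q (f(Q, P) = (Q + P) + 32 = (P + Q) + 32 = 32 + P + Q)
M = -1673/421 (M = -6692/1684 = -4*1673/1684 = -1673/421 ≈ -3.9739)
s = -305657/421 (s = -730 - 1*(-1673/421) = -730 + 1673/421 = -305657/421 ≈ -726.03)
(f(-29, -67) + l(-55, -69))/(s + 438) = ((32 - 67 - 29) - 3)/(-305657/421 + 438) = (-64 - 3)/(-121259/421) = -67*(-421/121259) = 28207/121259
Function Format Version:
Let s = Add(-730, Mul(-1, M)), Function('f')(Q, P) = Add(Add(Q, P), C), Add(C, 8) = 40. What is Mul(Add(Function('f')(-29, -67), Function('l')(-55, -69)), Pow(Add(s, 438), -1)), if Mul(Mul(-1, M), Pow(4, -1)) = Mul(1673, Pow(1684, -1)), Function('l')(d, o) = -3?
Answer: Rational(28207, 121259) ≈ 0.23262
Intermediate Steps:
C = 32 (C = Add(-8, 40) = 32)
Function('f')(Q, P) = Add(32, P, Q) (Function('f')(Q, P) = Add(Add(Q, P), 32) = Add(Add(P, Q), 32) = Add(32, P, Q))
M = Rational(-1673, 421) (M = Mul(-4, Mul(1673, Pow(1684, -1))) = Mul(-4, Mul(1673, Rational(1, 1684))) = Mul(-4, Rational(1673, 1684)) = Rational(-1673, 421) ≈ -3.9739)
s = Rational(-305657, 421) (s = Add(-730, Mul(-1, Rational(-1673, 421))) = Add(-730, Rational(1673, 421)) = Rational(-305657, 421) ≈ -726.03)
Mul(Add(Function('f')(-29, -67), Function('l')(-55, -69)), Pow(Add(s, 438), -1)) = Mul(Add(Add(32, -67, -29), -3), Pow(Add(Rational(-305657, 421), 438), -1)) = Mul(Add(-64, -3), Pow(Rational(-121259, 421), -1)) = Mul(-67, Rational(-421, 121259)) = Rational(28207, 121259)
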